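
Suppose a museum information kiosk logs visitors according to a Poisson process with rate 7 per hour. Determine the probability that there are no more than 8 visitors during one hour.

0.7291

With mean μ = 7 per hour,
P(N ≤ 8) = Σ_{j=0}^{8} e^(−μ) μ^j/j! ≈ 0.7291.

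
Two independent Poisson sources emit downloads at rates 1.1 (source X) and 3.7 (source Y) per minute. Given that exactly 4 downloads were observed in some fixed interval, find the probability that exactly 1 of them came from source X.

Given the total, each event is independently from source X with probability p = λ_X/(λ_X+λ_Y) = 1.1/4.8 ≈ 0.2292.
So K ~ Binomial(4, 1.1/4.8): P(K = 1) = C(4,1) · (1.1/4.8)^1 · (3.7/4.8)^3 ≈ 0.4198.

0.4198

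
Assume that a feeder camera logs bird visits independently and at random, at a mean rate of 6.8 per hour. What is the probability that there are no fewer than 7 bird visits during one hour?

0.5201

With mean μ = 6.8 per hour,
P(N ≥ 7) = 1 − P(N ≤ 6) = 1 − Σ_{j=0}^{6} e^(−μ) μ^j/j! ≈ 0.5201.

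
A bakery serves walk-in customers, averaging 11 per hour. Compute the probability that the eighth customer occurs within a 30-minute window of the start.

0.1905

Over the interval, μ = 11 × 0.5 = 5.5 (a 30-minute window = 0.5 hours).
The eighth arrival falls in the interval iff at least 8 events occur there: P(S_8 ≤ t) = P(N ≥ 8) = 1 − P(N ≤ 7) ≈ 0.1905.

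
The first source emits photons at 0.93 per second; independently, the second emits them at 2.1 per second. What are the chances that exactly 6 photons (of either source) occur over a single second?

0.0519

Independent Poisson processes superpose: combined rate λ = 0.93 + 2.1 = 3.03 per second.
So μ = 3.03.
P(N = 6) = e^(−3.03) · 3.03^6/6! ≈ 0.0519.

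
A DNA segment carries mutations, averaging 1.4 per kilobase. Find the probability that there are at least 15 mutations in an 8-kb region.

Over the interval, μ = 1.4 × 8 = 11.2 (an 8-kb region = 8 kilobases).
P(N ≥ 15) = 1 − P(N ≤ 14) = 1 − Σ_{j=0}^{14} e^(−μ) μ^j/j! ≈ 0.1609.

0.1609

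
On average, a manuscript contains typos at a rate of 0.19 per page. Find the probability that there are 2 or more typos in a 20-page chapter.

Over the interval, μ = 0.19 × 20 = 3.8 (a 20-page chapter = 20 pages).
P(N ≥ 2) = 1 − P(N ≤ 1) = 1 − Σ_{j=0}^{1} e^(−μ) μ^j/j! ≈ 0.8926.

0.8926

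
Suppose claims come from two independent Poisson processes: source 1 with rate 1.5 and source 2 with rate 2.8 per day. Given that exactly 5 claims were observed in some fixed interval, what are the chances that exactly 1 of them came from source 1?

0.3136

Given the total, each event is independently from source 1 with probability p = λ_1/(λ_1+λ_2) = 1.5/4.3 ≈ 0.3488.
So K ~ Binomial(5, 1.5/4.3): P(K = 1) = C(5,1) · (1.5/4.3)^1 · (2.8/4.3)^4 ≈ 0.3136.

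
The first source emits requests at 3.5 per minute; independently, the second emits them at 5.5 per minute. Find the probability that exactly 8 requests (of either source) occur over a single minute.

Independent Poisson processes superpose: combined rate λ = 3.5 + 5.5 = 9 per minute.
So μ = 9.
P(N = 8) = e^(−9) · 9^8/8! ≈ 0.1318.

0.1318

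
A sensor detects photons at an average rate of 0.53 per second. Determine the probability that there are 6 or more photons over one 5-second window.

0.0528

Over the interval, μ = 0.53 × 5 = 2.65 (a 5-second window = 5 seconds).
P(N ≥ 6) = 1 − P(N ≤ 5) = 1 − Σ_{j=0}^{5} e^(−μ) μ^j/j! ≈ 0.0528.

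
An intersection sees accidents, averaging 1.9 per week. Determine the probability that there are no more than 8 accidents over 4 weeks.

Over the interval, μ = 1.9 × 4 = 7.6 (4 weeks).
P(N ≤ 8) = Σ_{j=0}^{8} e^(−μ) μ^j/j! ≈ 0.6482.

0.6482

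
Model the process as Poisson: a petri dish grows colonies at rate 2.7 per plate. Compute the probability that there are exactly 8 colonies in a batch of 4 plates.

Over the interval, μ = 2.7 × 4 = 10.8 (a batch of 4 plates = 4 plates).
P(N = 8) = e^(−μ) μ^8/8! = e^(−10.8) · 10.8^8/40320 ≈ 0.0936.

0.0936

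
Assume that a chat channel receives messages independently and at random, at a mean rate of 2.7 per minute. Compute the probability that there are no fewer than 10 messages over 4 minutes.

Over the interval, μ = 2.7 × 4 = 10.8 (4 minutes).
P(N ≥ 10) = 1 − P(N ≤ 9) = 1 − Σ_{j=0}^{9} e^(−μ) μ^j/j! ≈ 0.6374.

0.6374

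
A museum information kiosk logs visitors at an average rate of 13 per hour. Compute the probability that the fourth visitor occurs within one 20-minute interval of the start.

0.6288

Over the interval, μ = 13 × 1/3 ≈ 4.33333 (a 20-minute interval = 1/3 hours).
The fourth arrival falls in the interval iff at least 4 events occur there: P(S_4 ≤ t) = P(N ≥ 4) = 1 − P(N ≤ 3) ≈ 0.6288.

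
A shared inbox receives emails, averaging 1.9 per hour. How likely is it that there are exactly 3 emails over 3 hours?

Over the interval, μ = 1.9 × 3 = 5.7 (3 hours).
P(N = 3) = e^(−μ) μ^3/3! = e^(−5.7) · 5.7^3/6 ≈ 0.1033.

0.1033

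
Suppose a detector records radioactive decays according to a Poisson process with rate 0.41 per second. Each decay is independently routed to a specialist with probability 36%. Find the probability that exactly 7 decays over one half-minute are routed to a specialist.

0.0791

Thinning: the decays that are routed to a specialist themselves form a Poisson process with rate 0.36 × 0.41 = 0.1476 per second.
Over the interval, μ = 0.1476 × 30 = 4.428 (a half-minute = 30 seconds).
P(N = 7) = e^(−4.428) · 4.428^7/7! ≈ 0.0791.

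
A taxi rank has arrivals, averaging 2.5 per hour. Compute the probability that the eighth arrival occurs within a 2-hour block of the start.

0.1334

Over the interval, μ = 2.5 × 2 = 5 (a 2-hour block = 2 hours).
The eighth arrival falls in the interval iff at least 8 events occur there: P(S_8 ≤ t) = P(N ≥ 8) = 1 − P(N ≤ 7) ≈ 0.1334.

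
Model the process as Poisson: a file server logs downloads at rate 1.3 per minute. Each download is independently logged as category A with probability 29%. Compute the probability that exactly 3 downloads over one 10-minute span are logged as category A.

0.2059

Thinning: the downloads that are logged as category A themselves form a Poisson process with rate 0.29 × 1.3 = 0.377 per minute.
Over the interval, μ = 0.377 × 10 = 3.77 (a 10-minute span = 10 minutes).
P(N = 3) = e^(−3.77) · 3.77^3/3! ≈ 0.2059.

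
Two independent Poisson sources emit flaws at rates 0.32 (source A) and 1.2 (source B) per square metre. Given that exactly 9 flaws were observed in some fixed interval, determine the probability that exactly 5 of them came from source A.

0.0202

Given the total, each event is independently from source A with probability p = λ_A/(λ_A+λ_B) = 0.32/1.52 ≈ 0.2105.
So K ~ Binomial(9, 0.32/1.52): P(K = 5) = C(9,5) · (0.32/1.52)^5 · (1.2/1.52)^4 ≈ 0.0202.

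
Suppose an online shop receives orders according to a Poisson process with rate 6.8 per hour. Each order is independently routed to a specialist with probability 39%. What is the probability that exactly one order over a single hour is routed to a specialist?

0.1870

Thinning: the orders that are routed to a specialist themselves form a Poisson process with rate 0.39 × 6.8 = 2.652 per hour.
So μ = 2.652.
P(N = 1) = e^(−2.652) · 2.652^1/1! ≈ 0.1870.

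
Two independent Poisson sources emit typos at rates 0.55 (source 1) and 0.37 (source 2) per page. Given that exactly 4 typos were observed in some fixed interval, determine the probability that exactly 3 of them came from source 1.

0.3437

Given the total, each event is independently from source 1 with probability p = λ_1/(λ_1+λ_2) = 0.55/0.92 ≈ 0.5978.
So K ~ Binomial(4, 0.55/0.92): P(K = 3) = C(4,3) · (0.55/0.92)^3 · (0.37/0.92)^1 ≈ 0.3437.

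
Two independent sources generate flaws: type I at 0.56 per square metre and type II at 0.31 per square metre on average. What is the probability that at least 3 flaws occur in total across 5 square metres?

0.8088

Independent Poisson processes superpose: combined rate λ = 0.56 + 0.31 = 0.87 per square metre.
Over the interval, μ = 0.87 × 5 = 4.35 (5 square metres).
P(N ≥ 3) = 1 − P(N ≤ 2) ≈ 0.8088.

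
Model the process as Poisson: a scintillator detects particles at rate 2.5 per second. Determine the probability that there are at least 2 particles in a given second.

With mean μ = 2.5 per second,
P(N ≥ 2) = 1 − P(N ≤ 1) = 1 − Σ_{j=0}^{1} e^(−μ) μ^j/j! ≈ 0.7127.

0.7127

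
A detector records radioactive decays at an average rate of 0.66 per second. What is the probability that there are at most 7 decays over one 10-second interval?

Over the interval, μ = 0.66 × 10 = 6.6 (a 10-second interval = 10 seconds).
P(N ≤ 7) = Σ_{j=0}^{7} e^(−μ) μ^j/j! ≈ 0.6581.

0.6581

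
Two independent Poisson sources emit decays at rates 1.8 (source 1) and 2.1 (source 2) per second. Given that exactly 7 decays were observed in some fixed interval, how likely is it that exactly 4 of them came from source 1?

Given the total, each event is independently from source 1 with probability p = λ_1/(λ_1+λ_2) = 1.8/3.9 ≈ 0.4615.
So K ~ Binomial(7, 1.8/3.9): P(K = 4) = C(7,4) · (1.8/3.9)^4 · (2.1/3.9)^3 ≈ 0.2479.

0.2479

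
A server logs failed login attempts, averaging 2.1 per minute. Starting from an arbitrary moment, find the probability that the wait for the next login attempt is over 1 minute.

The wait for the next event is exponential with rate λ = 2.1 per minute.
P(T > 1) = e^(−λt) = e^(−2.1 × 1) = e^(−2.1) ≈ 0.1225.

0.1225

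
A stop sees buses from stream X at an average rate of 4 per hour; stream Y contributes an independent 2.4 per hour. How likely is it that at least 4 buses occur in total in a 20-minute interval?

Independent Poisson processes superpose: combined rate λ = 4 + 2.4 = 6.4 per hour.
Over the interval, μ = 6.4 × 1/3 ≈ 2.13333 (a 20-minute interval = 1/3 hours).
P(N ≥ 4) = 1 − P(N ≤ 3) ≈ 0.1677.

0.1677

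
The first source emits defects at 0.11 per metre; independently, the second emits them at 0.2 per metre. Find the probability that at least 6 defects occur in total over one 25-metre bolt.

Independent Poisson processes superpose: combined rate λ = 0.11 + 0.2 = 0.31 per metre.
Over the interval, μ = 0.31 × 25 = 7.75 (a 25-metre bolt = 25 metres).
P(N ≥ 6) = 1 − P(N ≤ 5) ≈ 0.7848.

0.7848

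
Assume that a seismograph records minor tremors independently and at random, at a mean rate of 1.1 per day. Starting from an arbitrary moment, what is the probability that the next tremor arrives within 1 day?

Inter-arrival times are exponential with rate λ = 1.1 per day.
P(T ≤ 1) = 1 − e^(−λt) = 1 − e^(−1.1 × 1) = 1 − e^(−1.1) ≈ 0.6671.

0.6671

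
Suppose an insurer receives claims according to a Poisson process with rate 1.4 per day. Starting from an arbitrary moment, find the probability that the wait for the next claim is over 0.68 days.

The wait for the next event is exponential with rate λ = 1.4 per day.
P(T > 0.68) = e^(−λt) = e^(−1.4 × 0.68) = e^(−0.952) ≈ 0.3860.

0.3860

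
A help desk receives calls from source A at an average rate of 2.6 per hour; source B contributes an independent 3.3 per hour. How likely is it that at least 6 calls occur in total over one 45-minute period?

0.2843

Independent Poisson processes superpose: combined rate λ = 2.6 + 3.3 = 5.9 per hour.
Over the interval, μ = 5.9 × 0.75 = 4.425 (a 45-minute period = 0.75 hours).
P(N ≥ 6) = 1 − P(N ≤ 5) ≈ 0.2843.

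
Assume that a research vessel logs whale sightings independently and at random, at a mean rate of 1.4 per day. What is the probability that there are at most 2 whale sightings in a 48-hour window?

Over the interval, μ = 1.4 × 2 = 2.8 (a 48-hour window = 2 days).
P(N ≤ 2) = Σ_{j=0}^{2} e^(−μ) μ^j/j! ≈ 0.4695.

0.4695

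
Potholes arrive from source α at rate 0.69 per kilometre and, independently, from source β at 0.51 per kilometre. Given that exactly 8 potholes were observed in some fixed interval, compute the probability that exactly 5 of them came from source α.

Given the total, each event is independently from source α with probability p = λ_α/(λ_α+λ_β) = 0.69/1.2 = 0.5750.
So K ~ Binomial(8, 0.69/1.2): P(K = 5) = C(8,5) · (0.69/1.2)^5 · (0.51/1.2)^3 ≈ 0.2702.

0.2702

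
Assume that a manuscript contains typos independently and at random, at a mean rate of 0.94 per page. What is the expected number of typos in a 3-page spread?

E[N] = λt = 0.94 × 3 = 2.82 (a 3-page spread = 3 pages).

2.82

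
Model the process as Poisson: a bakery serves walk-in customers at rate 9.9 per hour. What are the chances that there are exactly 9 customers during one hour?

With mean μ = 9.9 per hour,
P(N = 9) = e^(−μ) μ^9/9! = e^(−9.9) · 9.9^9/362880 ≈ 0.1263.

0.1263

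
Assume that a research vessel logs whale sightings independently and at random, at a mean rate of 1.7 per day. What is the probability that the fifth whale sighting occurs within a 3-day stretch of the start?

0.5769

Over the interval, μ = 1.7 × 3 = 5.1 (a 3-day stretch = 3 days).
The fifth arrival falls in the interval iff at least 5 events occur there: P(S_5 ≤ t) = P(N ≥ 5) = 1 − P(N ≤ 4) ≈ 0.5769.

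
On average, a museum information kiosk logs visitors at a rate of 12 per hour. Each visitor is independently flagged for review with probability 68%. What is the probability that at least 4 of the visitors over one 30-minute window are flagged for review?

0.5820

Thinning: the visitors that are flagged for review themselves form a Poisson process with rate 0.68 × 12 = 8.16 per hour.
Over the interval, μ = 8.16 × 0.5 = 4.08 (a 30-minute window = 0.5 hours).
P(N ≥ 4) = 1 − P(N ≤ 3) ≈ 0.5820.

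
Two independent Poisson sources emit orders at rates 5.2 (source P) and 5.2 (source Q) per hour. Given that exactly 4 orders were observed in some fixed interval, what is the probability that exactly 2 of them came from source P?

Given the total, each event is independently from source P with probability p = λ_P/(λ_P+λ_Q) = 5.2/10.4 = 0.5000.
So K ~ Binomial(4, 5.2/10.4): P(K = 2) = C(4,2) · (5.2/10.4)^2 · (5.2/10.4)^2 ≈ 0.3750.

0.3750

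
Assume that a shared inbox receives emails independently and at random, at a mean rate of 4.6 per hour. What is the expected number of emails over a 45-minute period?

3.45

E[N] = λt = 4.6 × 0.75 = 3.45 (a 45-minute period = 0.75 hours).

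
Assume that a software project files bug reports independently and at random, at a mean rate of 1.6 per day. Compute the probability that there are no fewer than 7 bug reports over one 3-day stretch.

Over the interval, μ = 1.6 × 3 = 4.8 (a 3-day stretch = 3 days).
P(N ≥ 7) = 1 − P(N ≤ 6) = 1 − Σ_{j=0}^{6} e^(−μ) μ^j/j! ≈ 0.2092.

0.2092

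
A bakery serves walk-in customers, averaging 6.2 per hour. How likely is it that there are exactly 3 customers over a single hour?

With mean μ = 6.2 per hour,
P(N = 3) = e^(−μ) μ^3/3! = e^(−6.2) · 6.2^3/6 ≈ 0.0806.

0.0806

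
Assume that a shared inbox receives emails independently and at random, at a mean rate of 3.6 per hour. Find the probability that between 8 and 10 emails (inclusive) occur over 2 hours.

0.3177

Over the interval, μ = 3.6 × 2 = 7.2 (2 hours).
P(8 ≤ N ≤ 10) = Σ_{j=8}^{10} e^(−7.2) · 7.2^j/j! ≈ 0.3177.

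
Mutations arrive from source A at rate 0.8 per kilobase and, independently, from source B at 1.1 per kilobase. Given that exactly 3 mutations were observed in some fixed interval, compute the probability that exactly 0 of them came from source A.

0.1941

Given the total, each event is independently from source A with probability p = λ_A/(λ_A+λ_B) = 0.8/1.9 ≈ 0.4211.
So K ~ Binomial(3, 0.8/1.9): P(K = 0) = C(3,0) · (0.8/1.9)^0 · (1.1/1.9)^3 ≈ 0.1941.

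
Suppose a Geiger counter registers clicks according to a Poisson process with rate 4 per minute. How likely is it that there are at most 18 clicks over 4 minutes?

Over the interval, μ = 4 × 4 = 16 (4 minutes).
P(N ≤ 18) = Σ_{j=0}^{18} e^(−μ) μ^j/j! ≈ 0.7423.

0.7423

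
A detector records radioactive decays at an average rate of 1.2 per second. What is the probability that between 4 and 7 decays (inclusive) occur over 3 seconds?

0.4540

Over the interval, μ = 1.2 × 3 = 3.6 (3 seconds).
P(4 ≤ N ≤ 7) = Σ_{j=4}^{7} e^(−3.6) · 3.6^j/j! ≈ 0.4540.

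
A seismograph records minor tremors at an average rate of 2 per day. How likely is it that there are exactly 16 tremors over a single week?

Over the interval, μ = 2 × 7 = 14 (a week = 7 days).
P(N = 16) = e^(−μ) μ^16/16! = e^(−14) · 14^16/20922789888000 ≈ 0.0866.

0.0866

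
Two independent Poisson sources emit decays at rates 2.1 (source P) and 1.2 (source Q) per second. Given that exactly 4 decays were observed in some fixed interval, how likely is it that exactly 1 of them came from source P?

0.1224

Given the total, each event is independently from source P with probability p = λ_P/(λ_P+λ_Q) = 2.1/3.3 ≈ 0.6364.
So K ~ Binomial(4, 2.1/3.3): P(K = 1) = C(4,1) · (2.1/3.3)^1 · (1.2/3.3)^3 ≈ 0.1224.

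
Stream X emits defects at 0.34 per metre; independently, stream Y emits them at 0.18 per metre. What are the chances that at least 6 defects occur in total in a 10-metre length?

Independent Poisson processes superpose: combined rate λ = 0.34 + 0.18 = 0.52 per metre.
Over the interval, μ = 0.52 × 10 = 5.2 (a 10-metre length = 10 metres).
P(N ≥ 6) = 1 − P(N ≤ 5) ≈ 0.4191.

0.4191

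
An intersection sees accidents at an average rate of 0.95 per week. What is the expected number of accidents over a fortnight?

E[N] = λt = 0.95 × 2 = 1.9 (a fortnight = 2 weeks).

1.9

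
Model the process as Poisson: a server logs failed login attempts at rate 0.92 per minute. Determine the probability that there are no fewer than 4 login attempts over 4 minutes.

Over the interval, μ = 0.92 × 4 = 3.68 (4 minutes).
P(N ≥ 4) = 1 − P(N ≤ 3) = 1 − Σ_{j=0}^{3} e^(−μ) μ^j/j! ≈ 0.5017.

0.5017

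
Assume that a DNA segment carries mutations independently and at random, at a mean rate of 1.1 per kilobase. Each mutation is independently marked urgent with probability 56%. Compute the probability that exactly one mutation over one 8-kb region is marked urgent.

0.0357

Thinning: the mutations that are marked urgent themselves form a Poisson process with rate 0.56 × 1.1 = 0.616 per kilobase.
Over the interval, μ = 0.616 × 8 = 4.928 (an 8-kb region = 8 kilobases).
P(N = 1) = e^(−4.928) · 4.928^1/1! ≈ 0.0357.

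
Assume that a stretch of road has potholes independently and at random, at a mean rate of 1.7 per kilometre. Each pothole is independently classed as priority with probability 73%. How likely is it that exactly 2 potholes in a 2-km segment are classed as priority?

0.2574

Thinning: the potholes that are classed as priority themselves form a Poisson process with rate 0.73 × 1.7 = 1.241 per kilometre.
Over the interval, μ = 1.241 × 2 = 2.482 (a 2-km segment = 2 kilometres).
P(N = 2) = e^(−2.482) · 2.482^2/2! ≈ 0.2574.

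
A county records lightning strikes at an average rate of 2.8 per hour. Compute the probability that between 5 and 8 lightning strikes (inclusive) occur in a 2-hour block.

0.5435

Over the interval, μ = 2.8 × 2 = 5.6 (a 2-hour block = 2 hours).
P(5 ≤ N ≤ 8) = Σ_{j=5}^{8} e^(−5.6) · 5.6^j/j! ≈ 0.5435.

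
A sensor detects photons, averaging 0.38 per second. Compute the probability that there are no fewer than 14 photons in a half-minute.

0.2570

Over the interval, μ = 0.38 × 30 = 11.4 (a half-minute = 30 seconds).
P(N ≥ 14) = 1 − P(N ≤ 13) = 1 − Σ_{j=0}^{13} e^(−μ) μ^j/j! ≈ 0.2570.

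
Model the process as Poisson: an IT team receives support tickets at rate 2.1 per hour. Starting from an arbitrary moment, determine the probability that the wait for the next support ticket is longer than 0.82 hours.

The wait for the next event is exponential with rate λ = 2.1 per hour.
P(T > 0.82) = e^(−λt) = e^(−2.1 × 0.82) = e^(−1.722) ≈ 0.1787.

0.1787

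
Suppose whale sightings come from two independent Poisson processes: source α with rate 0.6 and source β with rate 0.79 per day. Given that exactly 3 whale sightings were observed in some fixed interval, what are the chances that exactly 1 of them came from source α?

0.4183

Given the total, each event is independently from source α with probability p = λ_α/(λ_α+λ_β) = 0.6/1.39 ≈ 0.4317.
So K ~ Binomial(3, 0.6/1.39): P(K = 1) = C(3,1) · (0.6/1.39)^1 · (0.79/1.39)^2 ≈ 0.4183.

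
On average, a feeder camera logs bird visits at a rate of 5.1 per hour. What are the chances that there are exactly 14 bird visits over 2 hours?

0.0563

Over the interval, μ = 5.1 × 2 = 10.2 (2 hours).
P(N = 14) = e^(−μ) μ^14/14! = e^(−10.2) · 10.2^14/87178291200 ≈ 0.0563.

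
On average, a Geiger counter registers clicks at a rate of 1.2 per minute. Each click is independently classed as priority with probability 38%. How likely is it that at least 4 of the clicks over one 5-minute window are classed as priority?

Thinning: the clicks that are classed as priority themselves form a Poisson process with rate 0.38 × 1.2 = 0.456 per minute.
Over the interval, μ = 0.456 × 5 = 2.28 (a 5-minute window = 5 minutes).
P(N ≥ 4) = 1 − P(N ≤ 3) ≈ 0.1966.

0.1966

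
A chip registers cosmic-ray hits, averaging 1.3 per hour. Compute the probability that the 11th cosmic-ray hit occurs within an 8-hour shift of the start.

Over the interval, μ = 1.3 × 8 = 10.4 (an 8-hour shift = 8 hours).
The 11th arrival falls in the interval iff at least 11 events occur there: P(S_11 ≤ t) = P(N ≥ 11) = 1 − P(N ≤ 10) ≈ 0.4669.

0.4669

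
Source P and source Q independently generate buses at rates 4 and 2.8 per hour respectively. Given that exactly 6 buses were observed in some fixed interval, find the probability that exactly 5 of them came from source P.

0.1740

Given the total, each event is independently from source P with probability p = λ_P/(λ_P+λ_Q) = 4/6.8 ≈ 0.5882.
So K ~ Binomial(6, 4/6.8): P(K = 5) = C(6,5) · (4/6.8)^5 · (2.8/6.8)^1 ≈ 0.1740.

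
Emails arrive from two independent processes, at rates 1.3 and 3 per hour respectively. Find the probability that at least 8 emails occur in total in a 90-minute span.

Independent Poisson processes superpose: combined rate λ = 1.3 + 3 = 4.3 per hour.
Over the interval, μ = 4.3 × 1.5 = 6.45 (a 90-minute span = 1.5 hours).
P(N ≥ 8) = 1 − P(N ≤ 7) ≈ 0.3199.

0.3199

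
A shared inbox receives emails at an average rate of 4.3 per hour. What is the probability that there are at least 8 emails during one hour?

With mean μ = 4.3 per hour,
P(N ≥ 8) = 1 − P(N ≤ 7) = 1 − Σ_{j=0}^{7} e^(−μ) μ^j/j! ≈ 0.0710.

0.0710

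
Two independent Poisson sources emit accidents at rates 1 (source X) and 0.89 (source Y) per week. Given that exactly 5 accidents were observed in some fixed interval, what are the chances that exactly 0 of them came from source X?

0.0232

Given the total, each event is independently from source X with probability p = λ_X/(λ_X+λ_Y) = 1/1.89 ≈ 0.5291.
So K ~ Binomial(5, 1/1.89): P(K = 0) = C(5,0) · (1/1.89)^0 · (0.89/1.89)^5 ≈ 0.0232.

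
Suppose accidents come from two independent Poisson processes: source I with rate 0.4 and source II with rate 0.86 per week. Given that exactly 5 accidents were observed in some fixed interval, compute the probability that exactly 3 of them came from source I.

Given the total, each event is independently from source I with probability p = λ_I/(λ_I+λ_II) = 0.4/1.26 ≈ 0.3175.
So K ~ Binomial(5, 0.4/1.26): P(K = 3) = C(5,3) · (0.4/1.26)^3 · (0.86/1.26)^2 ≈ 0.1490.

0.1490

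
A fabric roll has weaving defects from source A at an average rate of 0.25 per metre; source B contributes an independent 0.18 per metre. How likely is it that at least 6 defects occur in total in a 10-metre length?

0.2633

Independent Poisson processes superpose: combined rate λ = 0.25 + 0.18 = 0.43 per metre.
Over the interval, μ = 0.43 × 10 = 4.3 (a 10-metre length = 10 metres).
P(N ≥ 6) = 1 − P(N ≤ 5) ≈ 0.2633.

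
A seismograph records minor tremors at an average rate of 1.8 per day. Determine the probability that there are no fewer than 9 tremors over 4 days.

Over the interval, μ = 1.8 × 4 = 7.2 (4 days).
P(N ≥ 9) = 1 − P(N ≤ 8) = 1 − Σ_{j=0}^{8} e^(−μ) μ^j/j! ≈ 0.2973.

0.2973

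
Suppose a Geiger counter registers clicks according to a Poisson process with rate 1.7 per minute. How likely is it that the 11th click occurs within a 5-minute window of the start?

Over the interval, μ = 1.7 × 5 = 8.5 (a 5-minute window = 5 minutes).
The 11th arrival falls in the interval iff at least 11 events occur there: P(S_11 ≤ t) = P(N ≥ 11) = 1 − P(N ≤ 10) ≈ 0.2366.

0.2366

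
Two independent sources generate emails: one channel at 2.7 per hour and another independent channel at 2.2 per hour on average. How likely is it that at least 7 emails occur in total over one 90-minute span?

Independent Poisson processes superpose: combined rate λ = 2.7 + 2.2 = 4.9 per hour.
Over the interval, μ = 4.9 × 1.5 = 7.35 (a 90-minute span = 1.5 hours).
P(N ≥ 7) = 1 − P(N ≤ 6) ≈ 0.6010.

0.6010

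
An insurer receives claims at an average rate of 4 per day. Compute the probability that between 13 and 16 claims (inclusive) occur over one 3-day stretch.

Over the interval, μ = 4 × 3 = 12 (a 3-day stretch = 3 days).
P(13 ≤ N ≤ 16) = Σ_{j=13}^{16} e^(−12) · 12^j/j! ≈ 0.3227.

0.3227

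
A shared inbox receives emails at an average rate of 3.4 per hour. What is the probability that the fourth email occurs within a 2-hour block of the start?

Over the interval, μ = 3.4 × 2 = 6.8 (a 2-hour block = 2 hours).
The fourth arrival falls in the interval iff at least 4 events occur there: P(S_4 ≤ t) = P(N ≥ 4) = 1 − P(N ≤ 3) ≈ 0.9072.

0.9072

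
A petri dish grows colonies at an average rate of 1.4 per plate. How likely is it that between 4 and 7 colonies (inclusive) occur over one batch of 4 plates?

0.6064

Over the interval, μ = 1.4 × 4 = 5.6 (a batch of 4 plates = 4 plates).
P(4 ≤ N ≤ 7) = Σ_{j=4}^{7} e^(−5.6) · 5.6^j/j! ≈ 0.6064.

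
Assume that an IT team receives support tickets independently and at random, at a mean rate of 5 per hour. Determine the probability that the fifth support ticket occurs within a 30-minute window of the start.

0.1088

Over the interval, μ = 5 × 0.5 = 2.5 (a 30-minute window = 0.5 hours).
The fifth arrival falls in the interval iff at least 5 events occur there: P(S_5 ≤ t) = P(N ≥ 5) = 1 − P(N ≤ 4) ≈ 0.1088.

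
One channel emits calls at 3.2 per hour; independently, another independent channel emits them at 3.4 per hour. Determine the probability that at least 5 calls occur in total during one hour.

0.7873

Independent Poisson processes superpose: combined rate λ = 3.2 + 3.4 = 6.6 per hour.
So μ = 6.6.
P(N ≥ 5) = 1 − P(N ≤ 4) ≈ 0.7873.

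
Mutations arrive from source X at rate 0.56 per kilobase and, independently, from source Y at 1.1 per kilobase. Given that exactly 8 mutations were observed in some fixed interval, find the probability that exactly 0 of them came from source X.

0.0372

Given the total, each event is independently from source X with probability p = λ_X/(λ_X+λ_Y) = 0.56/1.66 ≈ 0.3373.
So K ~ Binomial(8, 0.56/1.66): P(K = 0) = C(8,0) · (0.56/1.66)^0 · (1.1/1.66)^8 ≈ 0.0372.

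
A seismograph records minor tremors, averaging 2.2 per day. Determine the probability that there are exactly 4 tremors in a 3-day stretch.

0.1076

Over the interval, μ = 2.2 × 3 = 6.6 (a 3-day stretch = 3 days).
P(N = 4) = e^(−μ) μ^4/4! = e^(−6.6) · 6.6^4/24 ≈ 0.1076.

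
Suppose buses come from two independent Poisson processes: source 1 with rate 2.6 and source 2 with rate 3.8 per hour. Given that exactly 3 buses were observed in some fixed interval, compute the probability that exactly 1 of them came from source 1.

Given the total, each event is independently from source 1 with probability p = λ_1/(λ_1+λ_2) = 2.6/6.4 ≈ 0.4062.
So K ~ Binomial(3, 2.6/6.4): P(K = 1) = C(3,1) · (2.6/6.4)^1 · (3.8/6.4)^2 ≈ 0.4297.

0.4297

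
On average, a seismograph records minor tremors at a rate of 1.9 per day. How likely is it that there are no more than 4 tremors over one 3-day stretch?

0.3272

Over the interval, μ = 1.9 × 3 = 5.7 (a 3-day stretch = 3 days).
P(N ≤ 4) = Σ_{j=0}^{4} e^(−μ) μ^j/j! ≈ 0.3272.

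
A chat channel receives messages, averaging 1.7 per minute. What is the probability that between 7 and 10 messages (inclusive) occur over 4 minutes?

0.4351

Over the interval, μ = 1.7 × 4 = 6.8 (4 minutes).
P(7 ≤ N ≤ 10) = Σ_{j=7}^{10} e^(−6.8) · 6.8^j/j! ≈ 0.4351.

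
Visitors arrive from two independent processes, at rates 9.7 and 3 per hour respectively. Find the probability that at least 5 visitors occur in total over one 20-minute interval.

0.4166

Independent Poisson processes superpose: combined rate λ = 9.7 + 3 = 12.7 per hour.
Over the interval, μ = 12.7 × 1/3 ≈ 4.23333 (a 20-minute interval = 1/3 hours).
P(N ≥ 5) = 1 − P(N ≤ 4) ≈ 0.4166.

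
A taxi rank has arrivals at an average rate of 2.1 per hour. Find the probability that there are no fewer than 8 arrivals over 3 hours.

0.2983

Over the interval, μ = 2.1 × 3 = 6.3 (3 hours).
P(N ≥ 8) = 1 − P(N ≤ 7) = 1 − Σ_{j=0}^{7} e^(−μ) μ^j/j! ≈ 0.2983.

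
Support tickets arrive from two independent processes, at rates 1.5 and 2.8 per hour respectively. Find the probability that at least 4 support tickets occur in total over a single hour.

0.6228

Independent Poisson processes superpose: combined rate λ = 1.5 + 2.8 = 4.3 per hour.
So μ = 4.3.
P(N ≥ 4) = 1 − P(N ≤ 3) ≈ 0.6228.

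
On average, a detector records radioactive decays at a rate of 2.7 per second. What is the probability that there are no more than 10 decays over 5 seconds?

Over the interval, μ = 2.7 × 5 = 13.5 (5 seconds).
P(N ≤ 10) = Σ_{j=0}^{10} e^(−μ) μ^j/j! ≈ 0.2112.

0.2112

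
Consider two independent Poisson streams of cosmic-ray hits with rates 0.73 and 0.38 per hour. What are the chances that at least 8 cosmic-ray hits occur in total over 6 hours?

0.3508

Independent Poisson processes superpose: combined rate λ = 0.73 + 0.38 = 1.11 per hour.
Over the interval, μ = 1.11 × 6 = 6.66 (6 hours).
P(N ≥ 8) = 1 − P(N ≤ 7) ≈ 0.3508.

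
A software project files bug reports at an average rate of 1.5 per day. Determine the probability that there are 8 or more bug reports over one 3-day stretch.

0.0866

Over the interval, μ = 1.5 × 3 = 4.5 (a 3-day stretch = 3 days).
P(N ≥ 8) = 1 − P(N ≤ 7) = 1 − Σ_{j=0}^{7} e^(−μ) μ^j/j! ≈ 0.0866.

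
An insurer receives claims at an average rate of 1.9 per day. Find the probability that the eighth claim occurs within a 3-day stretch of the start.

Over the interval, μ = 1.9 × 3 = 5.7 (a 3-day stretch = 3 days).
The eighth arrival falls in the interval iff at least 8 events occur there: P(S_8 ≤ t) = P(N ≥ 8) = 1 − P(N ≤ 7) ≈ 0.2159.

0.2159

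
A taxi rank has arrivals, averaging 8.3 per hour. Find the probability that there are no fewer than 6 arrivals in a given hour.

With mean μ = 8.3 per hour,
P(N ≥ 6) = 1 − P(N ≤ 5) = 1 − Σ_{j=0}^{5} e^(−μ) μ^j/j! ≈ 0.8347.

0.8347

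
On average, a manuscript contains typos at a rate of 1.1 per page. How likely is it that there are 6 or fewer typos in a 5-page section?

0.6860

Over the interval, μ = 1.1 × 5 = 5.5 (a 5-page section = 5 pages).
P(N ≤ 6) = Σ_{j=0}^{6} e^(−μ) μ^j/j! ≈ 0.6860.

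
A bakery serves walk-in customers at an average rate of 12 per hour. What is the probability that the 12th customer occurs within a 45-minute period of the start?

0.1970

Over the interval, μ = 12 × 0.75 = 9 (a 45-minute period = 0.75 hours).
The 12th arrival falls in the interval iff at least 12 events occur there: P(S_12 ≤ t) = P(N ≥ 12) = 1 − P(N ≤ 11) ≈ 0.1970.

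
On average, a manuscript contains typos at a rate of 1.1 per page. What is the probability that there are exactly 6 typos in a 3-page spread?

0.0662

Over the interval, μ = 1.1 × 3 = 3.3 (a 3-page spread = 3 pages).
P(N = 6) = e^(−μ) μ^6/6! = e^(−3.3) · 3.3^6/720 ≈ 0.0662.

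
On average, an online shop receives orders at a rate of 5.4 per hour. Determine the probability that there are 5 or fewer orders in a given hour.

With mean μ = 5.4 per hour,
P(N ≤ 5) = Σ_{j=0}^{5} e^(−μ) μ^j/j! ≈ 0.5461.

0.5461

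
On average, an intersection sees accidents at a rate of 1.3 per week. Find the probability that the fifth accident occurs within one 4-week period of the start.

Over the interval, μ = 1.3 × 4 = 5.2 (a 4-week period = 4 weeks).
The fifth arrival falls in the interval iff at least 5 events occur there: P(S_5 ≤ t) = P(N ≥ 5) = 1 − P(N ≤ 4) ≈ 0.5939.

0.5939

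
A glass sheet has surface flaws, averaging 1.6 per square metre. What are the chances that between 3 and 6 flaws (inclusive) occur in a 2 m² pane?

0.5755

Over the interval, μ = 1.6 × 2 = 3.2 (a 2 m² pane = 2 square metres).
P(3 ≤ N ≤ 6) = Σ_{j=3}^{6} e^(−3.2) · 3.2^j/j! ≈ 0.5755.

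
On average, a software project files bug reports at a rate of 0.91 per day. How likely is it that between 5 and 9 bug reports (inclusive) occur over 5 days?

Over the interval, μ = 0.91 × 5 = 4.55 (5 days).
P(5 ≤ N ≤ 9) = Σ_{j=5}^{9} e^(−4.55) · 4.55^j/j! ≈ 0.4591.

0.4591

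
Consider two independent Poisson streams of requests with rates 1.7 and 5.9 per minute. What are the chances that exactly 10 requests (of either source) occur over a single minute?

0.0887

Independent Poisson processes superpose: combined rate λ = 1.7 + 5.9 = 7.6 per minute.
So μ = 7.6.
P(N = 10) = e^(−7.6) · 7.6^10/10! ≈ 0.0887.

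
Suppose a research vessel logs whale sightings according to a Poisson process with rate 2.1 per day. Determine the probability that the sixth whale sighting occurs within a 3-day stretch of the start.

Over the interval, μ = 2.1 × 3 = 6.3 (a 3-day stretch = 3 days).
The sixth arrival falls in the interval iff at least 6 events occur there: P(S_6 ≤ t) = P(N ≥ 6) = 1 − P(N ≤ 5) ≈ 0.6012.

0.6012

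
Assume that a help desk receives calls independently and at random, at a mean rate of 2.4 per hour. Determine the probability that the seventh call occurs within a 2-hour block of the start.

0.2092

Over the interval, μ = 2.4 × 2 = 4.8 (a 2-hour block = 2 hours).
The seventh arrival falls in the interval iff at least 7 events occur there: P(S_7 ≤ t) = P(N ≥ 7) = 1 − P(N ≤ 6) ≈ 0.2092.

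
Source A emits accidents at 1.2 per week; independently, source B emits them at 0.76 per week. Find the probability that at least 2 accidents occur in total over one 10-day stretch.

0.7689

Independent Poisson processes superpose: combined rate λ = 1.2 + 0.76 = 1.96 per week.
Over the interval, μ = 1.96 × 10/7 = 2.8 (a 10-day stretch = 10/7 weeks).
P(N ≥ 2) = 1 − P(N ≤ 1) ≈ 0.7689.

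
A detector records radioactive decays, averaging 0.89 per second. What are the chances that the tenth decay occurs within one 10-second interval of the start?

Over the interval, μ = 0.89 × 10 = 8.9 (a 10-second interval = 10 seconds).
The tenth arrival falls in the interval iff at least 10 events occur there: P(S_10 ≤ t) = P(N ≥ 10) = 1 − P(N ≤ 9) ≈ 0.3994.

0.3994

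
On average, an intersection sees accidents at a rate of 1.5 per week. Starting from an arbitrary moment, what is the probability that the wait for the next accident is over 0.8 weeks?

0.3012

The wait for the next event is exponential with rate λ = 1.5 per week.
P(T > 0.8) = e^(−λt) = e^(−1.5 × 0.8) = e^(−1.2) ≈ 0.3012.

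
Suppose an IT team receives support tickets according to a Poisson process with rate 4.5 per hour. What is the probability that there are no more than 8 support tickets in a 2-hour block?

0.4557

Over the interval, μ = 4.5 × 2 = 9 (a 2-hour block = 2 hours).
P(N ≤ 8) = Σ_{j=0}^{8} e^(−μ) μ^j/j! ≈ 0.4557.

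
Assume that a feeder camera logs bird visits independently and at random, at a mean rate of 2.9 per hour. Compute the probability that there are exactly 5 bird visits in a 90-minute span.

Over the interval, μ = 2.9 × 1.5 = 4.35 (a 90-minute span = 1.5 hours).
P(N = 5) = e^(−μ) μ^5/5! = e^(−4.35) · 4.35^5/120 ≈ 0.1675.

0.1675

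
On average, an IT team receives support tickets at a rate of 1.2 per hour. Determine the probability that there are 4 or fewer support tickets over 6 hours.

Over the interval, μ = 1.2 × 6 = 7.2 (6 hours).
P(N ≤ 4) = Σ_{j=0}^{4} e^(−μ) μ^j/j! ≈ 0.1555.

0.1555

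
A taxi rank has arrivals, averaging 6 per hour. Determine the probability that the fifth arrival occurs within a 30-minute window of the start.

Over the interval, μ = 6 × 0.5 = 3 (a 30-minute window = 0.5 hours).
The fifth arrival falls in the interval iff at least 5 events occur there: P(S_5 ≤ t) = P(N ≥ 5) = 1 − P(N ≤ 4) ≈ 0.1847.

0.1847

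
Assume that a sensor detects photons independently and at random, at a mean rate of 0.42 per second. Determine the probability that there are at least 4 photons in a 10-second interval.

0.6046

Over the interval, μ = 0.42 × 10 = 4.2 (a 10-second interval = 10 seconds).
P(N ≥ 4) = 1 − P(N ≤ 3) = 1 − Σ_{j=0}^{3} e^(−μ) μ^j/j! ≈ 0.6046.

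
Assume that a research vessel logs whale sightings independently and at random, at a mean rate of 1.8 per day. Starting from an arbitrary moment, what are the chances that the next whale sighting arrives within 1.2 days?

0.8847

Inter-arrival times are exponential with rate λ = 1.8 per day.
P(T ≤ 1.2) = 1 − e^(−λt) = 1 − e^(−1.8 × 1.2) = 1 − e^(−2.16) ≈ 0.8847.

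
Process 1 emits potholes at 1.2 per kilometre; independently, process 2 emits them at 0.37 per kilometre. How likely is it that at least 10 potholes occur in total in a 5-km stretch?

0.2649

Independent Poisson processes superpose: combined rate λ = 1.2 + 0.37 = 1.57 per kilometre.
Over the interval, μ = 1.57 × 5 = 7.85 (a 5-km stretch = 5 kilometres).
P(N ≥ 10) = 1 − P(N ≤ 9) ≈ 0.2649.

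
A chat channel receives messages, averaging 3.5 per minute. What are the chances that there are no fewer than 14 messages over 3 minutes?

Over the interval, μ = 3.5 × 3 = 10.5 (3 minutes).
P(N ≥ 14) = 1 − P(N ≤ 13) = 1 − Σ_{j=0}^{13} e^(−μ) μ^j/j! ≈ 0.1747.

0.1747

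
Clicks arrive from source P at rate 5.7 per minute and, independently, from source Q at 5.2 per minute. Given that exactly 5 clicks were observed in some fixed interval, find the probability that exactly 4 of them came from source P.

Given the total, each event is independently from source P with probability p = λ_P/(λ_P+λ_Q) = 5.7/10.9 ≈ 0.5229.
So K ~ Binomial(5, 5.7/10.9): P(K = 4) = C(5,4) · (5.7/10.9)^4 · (5.2/10.9)^1 ≈ 0.1784.

0.1784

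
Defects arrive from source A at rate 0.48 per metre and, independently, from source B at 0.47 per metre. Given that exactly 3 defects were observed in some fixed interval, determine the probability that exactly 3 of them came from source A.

0.1290

Given the total, each event is independently from source A with probability p = λ_A/(λ_A+λ_B) = 0.48/0.95 ≈ 0.5053.
So K ~ Binomial(3, 0.48/0.95): P(K = 3) = C(3,3) · (0.48/0.95)^3 · (0.47/0.95)^0 ≈ 0.1290.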